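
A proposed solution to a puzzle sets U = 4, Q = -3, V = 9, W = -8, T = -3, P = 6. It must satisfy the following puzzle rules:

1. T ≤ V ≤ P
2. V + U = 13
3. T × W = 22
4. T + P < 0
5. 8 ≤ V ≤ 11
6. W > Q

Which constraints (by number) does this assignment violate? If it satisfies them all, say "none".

1. values -3, 9, 6; V = 9 is not ≤ P = 6 — fails.
2. V + U = 9 + 4 = 13 — holds.
3. T × W = -3 × (-8) = 24, not 22 — fails.
4. T + P = -3 + 6 = 3; 3 ≥ 0, bound 0 not met — fails.
5. V = 9 lies in [8, 11] — holds.
6. W = -8, Q = -3; -8 ≤ -3 (want >) — fails.

Constraints 1, 3, 4, and 6 are violated.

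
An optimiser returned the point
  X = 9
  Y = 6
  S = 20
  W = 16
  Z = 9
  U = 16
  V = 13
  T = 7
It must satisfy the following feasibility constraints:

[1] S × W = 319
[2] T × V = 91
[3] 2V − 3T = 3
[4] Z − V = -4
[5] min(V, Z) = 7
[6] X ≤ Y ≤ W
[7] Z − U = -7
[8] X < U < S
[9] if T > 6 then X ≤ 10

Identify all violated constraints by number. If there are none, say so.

[1] S × W = 20 × 16 = 320, not 319 — does not hold.
[2] T × V = 7 × 13 = 91 — holds.
[3] 2V − 3T = 2(13) − 3(7) = 5, not 3 — does not hold.
[4] Z − V = 9 − 13 = -4 — holds.
[5] min(13, 9) = 9, not 7 — does not hold.
[6] values 9, 6, 16; X = 9 is not ≤ Y = 6 — does not hold.
[7] Z − U = 9 − 16 = -7 — holds.
[8] values 9 < 16 < 20 — holds.
[9] T = 7 > 6, so we need X ≤ 10; X = 9 ≤ 10 — holds.

The assignment fails constraints 1, 3, 5, and 6.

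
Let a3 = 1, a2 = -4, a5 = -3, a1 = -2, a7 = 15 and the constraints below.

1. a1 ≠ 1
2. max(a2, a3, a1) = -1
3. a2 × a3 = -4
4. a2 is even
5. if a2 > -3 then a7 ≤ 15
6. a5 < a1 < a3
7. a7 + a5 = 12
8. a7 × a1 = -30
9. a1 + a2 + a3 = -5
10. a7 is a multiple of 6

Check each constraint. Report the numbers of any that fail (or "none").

1. a1 = -2, and -2 ≠ 1  ✔
2. max(-4, 1, -2) = 1, not -1  ✘
3. a2 × a3 = -4 × 1 = -4  ✔
4. a2 = -4 is even  ✔
5. a2 = -4, not > -3; antecedent false, conditional vacuously true  ✔
6. values -3 < -2 < 1  ✔
7. a7 + a5 = 15 + (-3) = 12  ✔
8. a7 × a1 = 15 × (-2) = -30  ✔
9. a1 + a2 + a3 = -2 + (-4) + 1 = -5  ✔
10. 15 = 6×2 + 3, so 6 does not divide 15  ✘

Constraints 2 and 10 do not hold.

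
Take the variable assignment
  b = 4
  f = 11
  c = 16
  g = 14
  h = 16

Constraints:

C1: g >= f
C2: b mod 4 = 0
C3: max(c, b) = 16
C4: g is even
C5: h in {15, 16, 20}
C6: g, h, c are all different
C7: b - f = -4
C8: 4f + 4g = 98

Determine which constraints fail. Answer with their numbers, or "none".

The assignment fails constraints 6, 7, 8.

C1: g = 14, f = 11; 14 ≥ 11  holds
C2: 4 mod 4 = 0  holds
C3: max(16, 4) = 16  holds
C4: g = 14 is even  holds
C5: h = 16 is in {15, 16, 20}  holds
C6: h = c = 16, not all different  fails
C7: b - f = 4 - 11 = -7, not -4  fails
C8: 4f + 4g = 4(11) + 4(14) = 100, not 98  fails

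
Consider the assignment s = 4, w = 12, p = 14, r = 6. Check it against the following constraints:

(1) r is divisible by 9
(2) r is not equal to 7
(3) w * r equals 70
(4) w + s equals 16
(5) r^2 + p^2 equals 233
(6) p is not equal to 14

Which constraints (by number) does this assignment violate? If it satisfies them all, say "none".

Constraints 1, 3, 5, 6 are violated.

(1) 6 = 9*0 + 6, so 9 does not divide 6  FAIL
(2) r = 6, and 6 ≠ 7  OK
(3) w * r = 12 * 6 = 72, not 70  FAIL
(4) w + s = 12 + 4 = 16  OK
(5) r^2 + p^2 = 6^2 + 14^2 = 36 + 196 = 232, not 233  FAIL
(6) p = 14, but 14 is required to differ  FAIL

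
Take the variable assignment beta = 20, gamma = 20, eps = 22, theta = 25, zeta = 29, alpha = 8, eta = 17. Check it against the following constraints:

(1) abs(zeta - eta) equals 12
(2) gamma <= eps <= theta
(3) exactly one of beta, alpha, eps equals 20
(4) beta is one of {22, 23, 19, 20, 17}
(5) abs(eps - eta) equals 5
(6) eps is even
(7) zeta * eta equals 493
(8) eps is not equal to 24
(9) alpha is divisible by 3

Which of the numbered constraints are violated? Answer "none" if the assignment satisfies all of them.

Violated: 9.

(1) abs(29 - 17) = 12 — OK.
(2) values 20 <= 22 <= 25 — OK.
(3) beta=20, alpha=8, eps=22; 1 of them equals 20 — OK.
(4) beta = 20 is in {22, 23, 19, 20, 17} — OK.
(5) abs(22 - 17) = 5 — OK.
(6) eps = 22 is even — OK.
(7) zeta * eta = 29 * 17 = 493 — OK.
(8) eps = 22, and 22 ≠ 24 — OK.
(9) 8 = 3*2 + 2, so 3 does not divide 8 — violated.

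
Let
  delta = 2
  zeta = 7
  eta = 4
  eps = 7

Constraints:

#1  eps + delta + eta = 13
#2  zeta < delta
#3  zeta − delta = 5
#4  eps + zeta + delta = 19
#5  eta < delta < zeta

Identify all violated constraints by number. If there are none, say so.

#1 eps + delta + eta = 7 + 2 + 4 = 13  OK
#2 zeta = 7, delta = 2; 7 ≥ 2 (want <)  FAIL
#3 zeta − delta = 7 − 2 = 5  OK
#4 eps + zeta + delta = 7 + 7 + 2 = 16, not 19  FAIL
#5 values 4, 2, 7; eta = 4 is not < delta = 2  FAIL

The assignment fails constraints 2, 4, and 5.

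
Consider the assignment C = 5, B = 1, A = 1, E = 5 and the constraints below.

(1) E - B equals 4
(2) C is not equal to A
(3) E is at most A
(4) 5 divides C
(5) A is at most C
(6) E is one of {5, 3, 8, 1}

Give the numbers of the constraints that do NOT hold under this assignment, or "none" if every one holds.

No — constraint 3 is not satisfied.

(1) E - B = 5 - 1 = 4 — satisfied.
(2) C = 5, A = 1; distinct — satisfied.
(3) E = 5, A = 1; 5 > 1 (want ≤) — violated.
(4) 5 / 5 = 1, so 5 divides 5 — satisfied.
(5) A = 1, C = 5; 1 ≤ 5 — satisfied.
(6) E = 5 is in {5, 3, 8, 1} — satisfied.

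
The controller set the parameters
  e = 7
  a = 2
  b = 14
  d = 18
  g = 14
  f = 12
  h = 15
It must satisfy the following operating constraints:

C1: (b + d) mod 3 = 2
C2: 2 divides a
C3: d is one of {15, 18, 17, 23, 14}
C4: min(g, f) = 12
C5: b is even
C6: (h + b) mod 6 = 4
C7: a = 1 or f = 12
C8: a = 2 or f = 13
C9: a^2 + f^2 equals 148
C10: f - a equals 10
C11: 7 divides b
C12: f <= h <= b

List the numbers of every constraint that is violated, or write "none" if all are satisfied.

C1: b + d = 32; 32 mod 3 = 2 — holds.
C2: 2 / 2 = 1, so 2 divides 2 — holds.
C3: d = 18 is in {15, 18, 17, 23, 14} — holds.
C4: min(14, 12) = 12 — holds.
C5: b = 14 is even — holds.
C6: h + b = 29; 29 mod 6 = 5, not 4 — fails.
C7: a = 2 ≠ 1, but f = 12 = 12 (second disjunct) — holds.
C8: a = 2 = 2 (first disjunct) — holds.
C9: a^2 + f^2 = 2^2 + 12^2 = 4 + 144 = 148 — holds.
C10: f - a = 12 - 2 = 10 — holds.
C11: 14 / 7 = 2, so 7 divides 14 — holds.
C12: values 12, 15, 14; h = 15 is not <= b = 14 — fails.

Constraints 6, 12 are violated.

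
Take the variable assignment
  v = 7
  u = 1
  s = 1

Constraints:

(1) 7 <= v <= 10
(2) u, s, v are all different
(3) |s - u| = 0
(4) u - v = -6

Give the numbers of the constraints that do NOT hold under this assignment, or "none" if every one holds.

(1) v = 7 lies in [7, 10] — satisfied.
(2) u = s = 1, not all different — violated.
(3) |1 - 1| = 0 — satisfied.
(4) u - v = 1 - 7 = -6 — satisfied.

No — constraint 2 is not satisfied.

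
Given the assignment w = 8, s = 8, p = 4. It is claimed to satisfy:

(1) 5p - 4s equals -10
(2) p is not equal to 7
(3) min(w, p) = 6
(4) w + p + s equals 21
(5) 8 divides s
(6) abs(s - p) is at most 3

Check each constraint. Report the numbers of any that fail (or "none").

The assignment fails constraints 1, 3, 4, and 6.

(1) 5p - 4s = 5(4) - 4(8) = -12, not -10 — violated.
(2) p = 4, and 4 ≠ 7 — OK.
(3) min(8, 4) = 4, not 6 — violated.
(4) w + p + s = 8 + 4 + 8 = 20, not 21 — violated.
(5) 8 / 8 = 1, so 8 divides 8 — OK.
(6) abs(8 - 4) = 4; 4 > 3, exceeds bound 3 — violated.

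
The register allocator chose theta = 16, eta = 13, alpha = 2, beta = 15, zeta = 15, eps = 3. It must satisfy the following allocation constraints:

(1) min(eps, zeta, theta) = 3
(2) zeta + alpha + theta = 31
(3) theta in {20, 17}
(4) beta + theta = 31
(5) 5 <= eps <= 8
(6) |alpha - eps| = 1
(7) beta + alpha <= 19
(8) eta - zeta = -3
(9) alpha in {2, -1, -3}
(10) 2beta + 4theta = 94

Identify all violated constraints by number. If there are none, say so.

(1) min(3, 15, 16) = 3  yes
(2) zeta + alpha + theta = 15 + 2 + 16 = 33, not 31  no
(3) theta = 16 is not in {20, 17}  no
(4) beta + theta = 15 + 16 = 31  yes
(5) eps = 3 is outside [5, 8]  no
(6) |2 - 3| = 1  yes
(7) beta + alpha = 15 + 2 = 17; 17 ≤ 19  yes
(8) eta - zeta = 13 - 15 = -2, not -3  no
(9) alpha = 2 is in {2, -1, -3}  yes
(10) 2beta + 4theta = 2(15) + 4(16) = 94  yes

Constraints 2, 3, 5, and 8 are violated.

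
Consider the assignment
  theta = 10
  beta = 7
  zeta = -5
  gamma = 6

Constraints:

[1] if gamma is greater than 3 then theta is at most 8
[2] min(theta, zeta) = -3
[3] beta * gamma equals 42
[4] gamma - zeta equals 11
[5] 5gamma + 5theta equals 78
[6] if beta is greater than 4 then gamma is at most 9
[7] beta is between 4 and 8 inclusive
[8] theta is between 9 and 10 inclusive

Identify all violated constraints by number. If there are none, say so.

Constraints 1, 2, and 5 do not hold.

[1] gamma = 6 > 3, so we need theta ≤ 8; but theta = 10 > 8 — does not hold.
[2] min(10, -5) = -5, not -3 — does not hold.
[3] beta * gamma = 7 * 6 = 42 — holds.
[4] gamma - zeta = 6 - (-5) = 11 — holds.
[5] 5gamma + 5theta = 5(6) + 5(10) = 80, not 78 — does not hold.
[6] beta = 7 > 4, so we need gamma ≤ 9; gamma = 6 ≤ 9 — holds.
[7] beta = 7 lies in [4, 8] — holds.
[8] theta = 10 lies in [9, 10] — holds.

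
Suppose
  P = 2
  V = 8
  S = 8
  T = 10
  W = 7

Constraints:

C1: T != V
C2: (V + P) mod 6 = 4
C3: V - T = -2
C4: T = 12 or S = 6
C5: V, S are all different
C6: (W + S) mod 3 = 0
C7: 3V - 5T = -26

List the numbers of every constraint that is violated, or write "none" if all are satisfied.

No — constraints 4 and 5 are not satisfied.

C1: T = 10, V = 8; distinct — holds.
C2: V + P = 10; 10 mod 6 = 4 — holds.
C3: V - T = 8 - 10 = -2 — holds.
C4: T = 10 ≠ 12 and S = 8 ≠ 6; both disjuncts false — does not hold.
C5: V = S = 8, not all different — does not hold.
C6: W + S = 15; 15 mod 3 = 0 — holds.
C7: 3V - 5T = 3(8) - 5(10) = -26 — holds.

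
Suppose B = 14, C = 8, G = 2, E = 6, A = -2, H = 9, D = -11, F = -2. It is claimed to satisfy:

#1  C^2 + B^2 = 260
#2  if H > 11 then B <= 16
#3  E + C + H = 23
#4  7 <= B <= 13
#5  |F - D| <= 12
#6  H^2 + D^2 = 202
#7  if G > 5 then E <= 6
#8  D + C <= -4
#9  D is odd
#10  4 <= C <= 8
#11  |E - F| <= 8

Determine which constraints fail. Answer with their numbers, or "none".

#1 C^2 + B^2 = 8^2 + 14^2 = 64 + 196 = 260  ✓
#2 H = 9, not > 11; antecedent false, conditional vacuously true  ✓
#3 E + C + H = 6 + 8 + 9 = 23  ✓
#4 B = 14 is outside [7, 13]  ✗
#5 |-2 - (-11)| = 9; 9 ≤ 12  ✓
#6 H^2 + D^2 = 9^2 + (-11)^2 = 81 + 121 = 202  ✓
#7 G = 2, not > 5; antecedent false, conditional vacuously true  ✓
#8 D + C = -11 + 8 = -3; -3 > -4, bound -4 not met  ✗
#9 D = -11 is odd  ✓
#10 C = 8 lies in [4, 8]  ✓
#11 |6 - (-2)| = 8; 8 ≤ 8  ✓

Constraints 4 and 8 are violated.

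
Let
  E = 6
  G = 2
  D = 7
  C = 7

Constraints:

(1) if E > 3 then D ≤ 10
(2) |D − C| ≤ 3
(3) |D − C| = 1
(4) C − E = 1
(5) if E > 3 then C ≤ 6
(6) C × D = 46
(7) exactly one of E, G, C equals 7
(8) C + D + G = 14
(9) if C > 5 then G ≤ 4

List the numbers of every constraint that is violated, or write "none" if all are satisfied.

(1) E = 6 > 3, so we need D ≤ 10; D = 7 ≤ 10 — OK.
(2) |7 − 7| = 0; 0 ≤ 3 — OK.
(3) |7 − 7| = 0, not 1 — violated.
(4) C − E = 7 − 6 = 1 — OK.
(5) E = 6 > 3, so we need C ≤ 6; but C = 7 > 6 — violated.
(6) C × D = 7 × 7 = 49, not 46 — violated.
(7) E=6, G=2, C=7; 1 of them equals 7 — OK.
(8) C + D + G = 7 + 7 + 2 = 16, not 14 — violated.
(9) C = 7 > 5, so we need G ≤ 4; G = 2 ≤ 4 — OK.

Constraints 3, 5, 6, 8 do not hold.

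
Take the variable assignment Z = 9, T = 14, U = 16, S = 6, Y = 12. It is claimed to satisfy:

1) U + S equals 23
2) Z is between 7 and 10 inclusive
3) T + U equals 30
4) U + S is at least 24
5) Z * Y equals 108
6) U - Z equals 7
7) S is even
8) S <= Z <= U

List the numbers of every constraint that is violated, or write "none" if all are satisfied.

1) U + S = 16 + 6 = 22, not 23 — violated.
2) Z = 9 lies in [7, 10] — satisfied.
3) T + U = 14 + 16 = 30 — satisfied.
4) U + S = 16 + 6 = 22; 22 < 24, bound 24 not met — violated.
5) Z * Y = 9 * 12 = 108 — satisfied.
6) U - Z = 16 - 9 = 7 — satisfied.
7) S = 6 is even — satisfied.
8) values 6 <= 9 <= 16 — satisfied.

Constraints 1, 4 are violated.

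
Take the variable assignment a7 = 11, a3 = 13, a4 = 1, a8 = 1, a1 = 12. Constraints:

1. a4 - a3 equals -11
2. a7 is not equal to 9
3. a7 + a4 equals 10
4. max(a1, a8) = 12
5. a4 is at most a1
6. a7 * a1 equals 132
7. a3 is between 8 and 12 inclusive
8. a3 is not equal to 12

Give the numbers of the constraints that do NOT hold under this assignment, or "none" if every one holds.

1. a4 - a3 = 1 - 13 = -12, not -11 — fails.
2. a7 = 11, and 11 ≠ 9 — holds.
3. a7 + a4 = 11 + 1 = 12, not 10 — fails.
4. max(12, 1) = 12 — holds.
5. a4 = 1, a1 = 12; 1 ≤ 12 — holds.
6. a7 * a1 = 11 * 12 = 132 — holds.
7. a3 = 13 is outside [8, 12] — fails.
8. a3 = 13, and 13 ≠ 12 — holds.

Constraints 1, 3, and 7 do not hold.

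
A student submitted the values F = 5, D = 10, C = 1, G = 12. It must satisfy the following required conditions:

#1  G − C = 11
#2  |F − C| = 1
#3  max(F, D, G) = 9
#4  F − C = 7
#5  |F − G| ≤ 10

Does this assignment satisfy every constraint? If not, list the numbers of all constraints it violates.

#1 G − C = 12 − 1 = 11 — satisfied.
#2 |5 − 1| = 4, not 1 — violated.
#3 max(5, 10, 12) = 12, not 9 — violated.
#4 F − C = 5 − 1 = 4, not 7 — violated.
#5 |5 − 12| = 7; 7 ≤ 10 — satisfied.

No — constraints 2, 3, and 4 are not satisfied.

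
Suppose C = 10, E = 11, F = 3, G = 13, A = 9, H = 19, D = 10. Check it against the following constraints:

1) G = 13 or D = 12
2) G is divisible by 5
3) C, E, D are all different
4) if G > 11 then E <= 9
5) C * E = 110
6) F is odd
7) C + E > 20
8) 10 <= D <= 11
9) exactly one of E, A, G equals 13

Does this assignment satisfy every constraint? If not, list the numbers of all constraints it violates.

1) G = 13 = 13 (first disjunct)  ✔
2) 13 = 5*2 + 3, so 5 does not divide 13  ✘
3) C = D = 10, not all different  ✘
4) G = 13 > 11, so we need E ≤ 9; but E = 11 > 9  ✘
5) C * E = 10 * 11 = 110  ✔
6) F = 3 is odd  ✔
7) C + E = 10 + 11 = 21; 21 > 20  ✔
8) D = 10 lies in [10, 11]  ✔
9) E=11, A=9, G=13; 1 of them equals 13  ✔

Constraints 2, 3, and 4 do not hold.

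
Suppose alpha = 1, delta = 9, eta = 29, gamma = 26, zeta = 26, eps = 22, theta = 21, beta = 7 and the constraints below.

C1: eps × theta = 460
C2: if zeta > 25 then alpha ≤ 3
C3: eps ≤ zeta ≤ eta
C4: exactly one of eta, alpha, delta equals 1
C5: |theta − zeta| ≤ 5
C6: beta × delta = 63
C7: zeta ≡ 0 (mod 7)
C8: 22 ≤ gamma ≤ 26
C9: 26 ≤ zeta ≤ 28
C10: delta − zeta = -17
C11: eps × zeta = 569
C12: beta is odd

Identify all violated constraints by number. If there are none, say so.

Constraints 1, 7, 11 do not hold.

C1: eps × theta = 22 × 21 = 462, not 460  FAIL
C2: zeta = 26 > 25, so we need alpha ≤ 3; alpha = 1 ≤ 3  OK
C3: values 22 ≤ 26 ≤ 29  OK
C4: eta=29, alpha=1, delta=9; 1 of them equals 1  OK
C5: |21 − 26| = 5; 5 ≤ 5  OK
C6: beta × delta = 7 × 9 = 63  OK
C7: 26 mod 7 = 5, not 0  FAIL
C8: gamma = 26 lies in [22, 26]  OK
C9: zeta = 26 lies in [26, 28]  OK
C10: delta − zeta = 9 − 26 = -17  OK
C11: eps × zeta = 22 × 26 = 572, not 569  FAIL
C12: beta = 7 is odd  OK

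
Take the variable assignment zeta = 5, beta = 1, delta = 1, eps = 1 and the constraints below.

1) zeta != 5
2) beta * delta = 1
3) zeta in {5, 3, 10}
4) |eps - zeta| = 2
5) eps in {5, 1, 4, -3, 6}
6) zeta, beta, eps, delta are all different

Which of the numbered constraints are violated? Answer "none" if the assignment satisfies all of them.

1) zeta = 5, but 5 is required to differ  ✘
2) beta * delta = 1 * 1 = 1  ✔
3) zeta = 5 is in {5, 3, 10}  ✔
4) |1 - 5| = 4, not 2  ✘
5) eps = 1 is in {5, 1, 4, -3, 6}  ✔
6) beta = eps = 1, not all different  ✘

Violated: 1, 4, and 6.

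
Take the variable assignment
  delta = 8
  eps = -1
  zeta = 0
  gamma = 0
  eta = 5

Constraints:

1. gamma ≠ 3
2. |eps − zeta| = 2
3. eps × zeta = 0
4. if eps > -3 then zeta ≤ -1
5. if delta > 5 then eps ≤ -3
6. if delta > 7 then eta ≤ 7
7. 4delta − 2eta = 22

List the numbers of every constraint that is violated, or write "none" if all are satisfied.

1. gamma = 0, and 0 ≠ 3  yes
2. |-1 − 0| = 1, not 2  no
3. eps × zeta = -1 × 0 = 0  yes
4. eps = -1 > -3, so we need zeta ≤ -1; but zeta = 0 > -1  no
5. delta = 8 > 5, so we need eps ≤ -3; but eps = -1 > -3  no
6. delta = 8 > 7, so we need eta ≤ 7; eta = 5 ≤ 7  yes
7. 4delta − 2eta = 4(8) − 2(5) = 22  yes

No — constraints 2, 4, 5 are not satisfied.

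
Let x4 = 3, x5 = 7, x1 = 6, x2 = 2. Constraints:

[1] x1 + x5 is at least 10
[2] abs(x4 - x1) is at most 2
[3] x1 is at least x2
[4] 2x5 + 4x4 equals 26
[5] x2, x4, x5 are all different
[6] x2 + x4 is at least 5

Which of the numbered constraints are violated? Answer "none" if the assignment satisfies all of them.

Violated: 2.

[1] x1 + x5 = 6 + 7 = 13; 13 ≥ 10 — holds.
[2] abs(3 - 6) = 3; 3 > 2, exceeds bound 2 — fails.
[3] x1 = 6, x2 = 2; 6 ≥ 2 — holds.
[4] 2x5 + 4x4 = 2(7) + 4(3) = 26 — holds.
[5] values 2, 3, 7 are pairwise distinct — holds.
[6] x2 + x4 = 2 + 3 = 5; 5 ≥ 5 — holds.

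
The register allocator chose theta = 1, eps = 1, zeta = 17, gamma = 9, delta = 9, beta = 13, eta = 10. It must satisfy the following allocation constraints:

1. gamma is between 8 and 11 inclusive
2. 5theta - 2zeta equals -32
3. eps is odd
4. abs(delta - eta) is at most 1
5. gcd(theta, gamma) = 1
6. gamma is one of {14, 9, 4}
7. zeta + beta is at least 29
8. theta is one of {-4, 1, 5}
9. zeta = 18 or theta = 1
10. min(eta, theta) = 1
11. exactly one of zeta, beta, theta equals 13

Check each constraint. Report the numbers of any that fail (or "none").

Constraint 2 does not hold.

1. gamma = 9 lies in [8, 11] — holds.
2. 5theta - 2zeta = 5(1) - 2(17) = -29, not -32 — fails.
3. eps = 1 is odd — holds.
4. abs(9 - 10) = 1; 1 ≤ 1 — holds.
5. gcd(1, 9) = 1 — holds.
6. gamma = 9 is in {14, 9, 4} — holds.
7. zeta + beta = 17 + 13 = 30; 30 ≥ 29 — holds.
8. theta = 1 is in {-4, 1, 5} — holds.
9. zeta = 17 ≠ 18, but theta = 1 = 1 (second disjunct) — holds.
10. min(10, 1) = 1 — holds.
11. zeta=17, beta=13, theta=1; 1 of them equals 13 — holds.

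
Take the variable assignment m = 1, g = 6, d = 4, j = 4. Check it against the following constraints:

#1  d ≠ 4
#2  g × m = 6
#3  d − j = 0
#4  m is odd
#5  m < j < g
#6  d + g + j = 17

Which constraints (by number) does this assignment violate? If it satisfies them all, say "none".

#1 d = 4, but 4 is required to differ — fails.
#2 g × m = 6 × 1 = 6 — holds.
#3 d − j = 4 − 4 = 0 — holds.
#4 m = 1 is odd — holds.
#5 values 1 < 4 < 6 — holds.
#6 d + g + j = 4 + 6 + 4 = 14, not 17 — fails.

Constraints 1, 6 do not hold.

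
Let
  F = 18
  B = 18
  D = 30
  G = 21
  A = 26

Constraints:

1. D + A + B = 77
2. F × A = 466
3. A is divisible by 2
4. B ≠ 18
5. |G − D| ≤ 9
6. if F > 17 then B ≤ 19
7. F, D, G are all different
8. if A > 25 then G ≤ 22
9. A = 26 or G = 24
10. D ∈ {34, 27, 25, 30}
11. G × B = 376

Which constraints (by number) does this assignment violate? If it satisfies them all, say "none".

The assignment fails constraints 1, 2, 4, and 11.

1. D + A + B = 30 + 26 + 18 = 74, not 77 — fails.
2. F × A = 18 × 26 = 468, not 466 — fails.
3. 26 / 2 = 13, so 2 divides 26 — holds.
4. B = 18, but 18 is required to differ — fails.
5. |21 − 30| = 9; 9 ≤ 9 — holds.
6. F = 18 > 17, so we need B ≤ 19; B = 18 ≤ 19 — holds.
7. values 18, 30, 21 are pairwise distinct — holds.
8. A = 26 > 25, so we need G ≤ 22; G = 21 ≤ 22 — holds.
9. A = 26 = 26 (first disjunct) — holds.
10. D = 30 is in {34, 27, 25, 30} — holds.
11. G × B = 21 × 18 = 378, not 376 — fails.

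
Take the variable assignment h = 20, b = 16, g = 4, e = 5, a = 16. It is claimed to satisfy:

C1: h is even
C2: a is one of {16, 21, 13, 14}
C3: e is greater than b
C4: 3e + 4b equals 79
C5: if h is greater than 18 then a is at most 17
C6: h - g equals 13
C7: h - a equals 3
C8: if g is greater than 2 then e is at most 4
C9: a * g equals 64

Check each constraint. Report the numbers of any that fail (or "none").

Constraints 3, 6, 7, 8 do not hold.

C1: h = 20 is even  yes
C2: a = 16 is in {16, 21, 13, 14}  yes
C3: e = 5, b = 16; 5 ≤ 16 (want >)  no
C4: 3e + 4b = 3(5) + 4(16) = 79  yes
C5: h = 20 > 18, so we need a ≤ 17; a = 16 ≤ 17  yes
C6: h - g = 20 - 4 = 16, not 13  no
C7: h - a = 20 - 16 = 4, not 3  no
C8: g = 4 > 2, so we need e ≤ 4; but e = 5 > 4  no
C9: a * g = 16 * 4 = 64  yes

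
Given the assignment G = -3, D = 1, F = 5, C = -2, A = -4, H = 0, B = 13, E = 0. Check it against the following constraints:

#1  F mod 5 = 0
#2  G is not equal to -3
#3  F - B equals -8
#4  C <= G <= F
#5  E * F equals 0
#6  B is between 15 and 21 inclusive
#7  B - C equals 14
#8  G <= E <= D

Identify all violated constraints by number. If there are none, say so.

Constraints 2, 4, 6, and 7 do not hold.

#1 5 mod 5 = 0 — holds.
#2 G = -3, but -3 is required to differ — does not hold.
#3 F - B = 5 - 13 = -8 — holds.
#4 values -2, -3, 5; C = -2 is not <= G = -3 — does not hold.
#5 E * F = 0 * 5 = 0 — holds.
#6 B = 13 is outside [15, 21] — does not hold.
#7 B - C = 13 - (-2) = 15, not 14 — does not hold.
#8 values -3 <= 0 <= 1 — holds.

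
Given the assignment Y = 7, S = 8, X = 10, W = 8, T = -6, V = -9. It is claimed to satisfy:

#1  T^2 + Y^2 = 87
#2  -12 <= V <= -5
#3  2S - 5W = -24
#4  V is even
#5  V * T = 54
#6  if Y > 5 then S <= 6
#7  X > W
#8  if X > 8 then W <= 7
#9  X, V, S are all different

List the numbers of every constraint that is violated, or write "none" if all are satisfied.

#1 T^2 + Y^2 = (-6)^2 + 7^2 = 36 + 49 = 85, not 87 — does not hold.
#2 V = -9 lies in [-12, -5] — holds.
#3 2S - 5W = 2(8) - 5(8) = -24 — holds.
#4 V = -9 is odd — does not hold.
#5 V * T = -9 * (-6) = 54 — holds.
#6 Y = 7 > 5, so we need S ≤ 6; but S = 8 > 6 — does not hold.
#7 X = 10, W = 8; 10 > 8 — holds.
#8 X = 10 > 8, so we need W ≤ 7; but W = 8 > 7 — does not hold.
#9 values 10, -9, 8 are pairwise distinct — holds.

Constraints 1, 4, 6, 8 do not hold.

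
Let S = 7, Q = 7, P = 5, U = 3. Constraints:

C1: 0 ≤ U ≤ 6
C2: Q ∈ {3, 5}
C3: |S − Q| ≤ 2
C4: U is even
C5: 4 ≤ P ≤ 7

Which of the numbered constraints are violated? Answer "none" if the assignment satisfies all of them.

C1: U = 3 lies in [0, 6]  ✓
C2: Q = 7 is not in {3, 5}  ✗
C3: |7 − 7| = 0; 0 ≤ 2  ✓
C4: U = 3 is odd  ✗
C5: P = 5 lies in [4, 7]  ✓

Constraints 2, 4 do not hold.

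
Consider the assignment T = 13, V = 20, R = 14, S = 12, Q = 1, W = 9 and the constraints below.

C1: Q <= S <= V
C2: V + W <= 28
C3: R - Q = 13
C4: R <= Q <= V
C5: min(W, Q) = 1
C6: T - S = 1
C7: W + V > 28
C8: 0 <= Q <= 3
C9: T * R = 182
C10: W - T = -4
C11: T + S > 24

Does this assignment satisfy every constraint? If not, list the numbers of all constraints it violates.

C1: values 1 <= 12 <= 20 — holds.
C2: V + W = 20 + 9 = 29; 29 > 28, bound 28 not met — does not hold.
C3: R - Q = 14 - 1 = 13 — holds.
C4: values 14, 1, 20; R = 14 is not <= Q = 1 — does not hold.
C5: min(9, 1) = 1 — holds.
C6: T - S = 13 - 12 = 1 — holds.
C7: W + V = 9 + 20 = 29; 29 > 28 — holds.
C8: Q = 1 lies in [0, 3] — holds.
C9: T * R = 13 * 14 = 182 — holds.
C10: W - T = 9 - 13 = -4 — holds.
C11: T + S = 13 + 12 = 25; 25 > 24 — holds.

Constraints 2, 4 are violated.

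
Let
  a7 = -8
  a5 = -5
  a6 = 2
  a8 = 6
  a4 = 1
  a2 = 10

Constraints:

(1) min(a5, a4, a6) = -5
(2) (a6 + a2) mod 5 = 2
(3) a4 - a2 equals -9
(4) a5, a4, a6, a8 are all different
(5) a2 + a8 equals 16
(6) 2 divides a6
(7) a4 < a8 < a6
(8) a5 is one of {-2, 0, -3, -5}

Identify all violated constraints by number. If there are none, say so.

Violated: 7.

(1) min(-5, 1, 2) = -5  true
(2) a6 + a2 = 12; 12 mod 5 = 2  true
(3) a4 - a2 = 1 - 10 = -9  true
(4) values -5, 1, 2, 6 are pairwise distinct  true
(5) a2 + a8 = 10 + 6 = 16  true
(6) 2 / 2 = 1, so 2 divides 2  true
(7) values 1, 6, 2; a8 = 6 is not < a6 = 2  false
(8) a5 = -5 is in {-2, 0, -3, -5}  true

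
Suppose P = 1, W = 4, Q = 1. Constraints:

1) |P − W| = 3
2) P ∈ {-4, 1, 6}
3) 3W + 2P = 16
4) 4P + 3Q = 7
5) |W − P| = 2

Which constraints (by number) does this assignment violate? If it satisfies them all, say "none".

1) |1 − 4| = 3 — holds.
2) P = 1 is in {-4, 1, 6} — holds.
3) 3W + 2P = 3(4) + 2(1) = 14, not 16 — does not hold.
4) 4P + 3Q = 4(1) + 3(1) = 7 — holds.
5) |4 − 1| = 3, not 2 — does not hold.

Constraints 3, 5 do not hold.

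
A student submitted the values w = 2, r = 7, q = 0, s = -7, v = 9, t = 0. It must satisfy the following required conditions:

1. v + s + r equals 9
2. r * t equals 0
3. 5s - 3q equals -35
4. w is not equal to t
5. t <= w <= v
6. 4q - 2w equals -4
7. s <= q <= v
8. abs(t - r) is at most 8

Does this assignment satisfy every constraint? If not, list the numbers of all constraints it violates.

None — every constraint holds.

1. v + s + r = 9 + (-7) + 7 = 9 — holds.
2. r * t = 7 * 0 = 0 — holds.
3. 5s - 3q = 5(-7) - 3(0) = -35 — holds.
4. w = 2, t = 0; distinct — holds.
5. values 0 <= 2 <= 9 — holds.
6. 4q - 2w = 4(0) - 2(2) = -4 — holds.
7. values -7 <= 0 <= 9 — holds.
8. abs(0 - 7) = 7; 7 ≤ 8 — holds.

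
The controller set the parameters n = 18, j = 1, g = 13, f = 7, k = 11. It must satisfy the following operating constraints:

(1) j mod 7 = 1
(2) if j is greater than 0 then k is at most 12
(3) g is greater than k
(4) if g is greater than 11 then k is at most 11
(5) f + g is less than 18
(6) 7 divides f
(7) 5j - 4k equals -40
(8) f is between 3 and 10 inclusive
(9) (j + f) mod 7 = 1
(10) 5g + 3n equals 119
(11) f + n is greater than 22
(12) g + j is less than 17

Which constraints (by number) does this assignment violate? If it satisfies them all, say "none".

(1) 1 mod 7 = 1  holds
(2) j = 1 > 0, so we need k ≤ 12; k = 11 ≤ 12  holds
(3) g = 13, k = 11; 13 > 11  holds
(4) g = 13 > 11, so we need k ≤ 11; k = 11 ≤ 11  holds
(5) f + g = 7 + 13 = 20; 20 ≥ 18, bound 18 not met  fails
(6) 7 / 7 = 1, so 7 divides 7  holds
(7) 5j - 4k = 5(1) - 4(11) = -39, not -40  fails
(8) f = 7 lies in [3, 10]  holds
(9) j + f = 8; 8 mod 7 = 1  holds
(10) 5g + 3n = 5(13) + 3(18) = 119  holds
(11) f + n = 7 + 18 = 25; 25 > 22  holds
(12) g + j = 13 + 1 = 14; 14 < 17  holds

Constraints 5 and 7 are violated.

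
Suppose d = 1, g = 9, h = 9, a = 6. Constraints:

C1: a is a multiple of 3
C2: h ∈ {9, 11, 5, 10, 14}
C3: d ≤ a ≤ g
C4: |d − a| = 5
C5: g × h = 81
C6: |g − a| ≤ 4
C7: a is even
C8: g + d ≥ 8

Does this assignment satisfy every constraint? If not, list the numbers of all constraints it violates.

C1: 6 / 3 = 2, so 3 divides 6 — OK.
C2: h = 9 is in {9, 11, 5, 10, 14} — OK.
C3: values 1 ≤ 6 ≤ 9 — OK.
C4: |1 − 6| = 5 — OK.
C5: g × h = 9 × 9 = 81 — OK.
C6: |9 − 6| = 3; 3 ≤ 4 — OK.
C7: a = 6 is even — OK.
C8: g + d = 9 + 1 = 10; 10 ≥ 8 — OK.

None — every constraint holds.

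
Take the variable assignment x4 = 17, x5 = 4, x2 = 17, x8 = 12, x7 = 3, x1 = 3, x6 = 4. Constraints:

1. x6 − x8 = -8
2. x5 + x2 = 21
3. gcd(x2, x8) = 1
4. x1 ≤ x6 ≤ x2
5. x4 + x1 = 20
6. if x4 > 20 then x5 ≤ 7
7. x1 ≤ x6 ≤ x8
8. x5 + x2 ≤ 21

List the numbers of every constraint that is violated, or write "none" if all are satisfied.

Yes — all constraints hold.

1. x6 − x8 = 4 − 12 = -8  true
2. x5 + x2 = 4 + 17 = 21  true
3. gcd(17, 12) = 1  true
4. values 3 ≤ 4 ≤ 17  true
5. x4 + x1 = 17 + 3 = 20  true
6. x4 = 17, not > 20; antecedent false, conditional vacuously true  true
7. values 3 ≤ 4 ≤ 12  true
8. x5 + x2 = 4 + 17 = 21; 21 ≤ 21  true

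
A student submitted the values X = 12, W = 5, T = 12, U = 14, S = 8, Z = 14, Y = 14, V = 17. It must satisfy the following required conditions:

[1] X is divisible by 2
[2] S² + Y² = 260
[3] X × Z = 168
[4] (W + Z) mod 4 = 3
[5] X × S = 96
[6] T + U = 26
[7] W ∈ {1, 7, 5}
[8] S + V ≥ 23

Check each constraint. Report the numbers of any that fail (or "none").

[1] 12 / 2 = 6, so 2 divides 12  yes
[2] S² + Y² = 8² + 14² = 64 + 196 = 260  yes
[3] X × Z = 12 × 14 = 168  yes
[4] W + Z = 19; 19 mod 4 = 3  yes
[5] X × S = 12 × 8 = 96  yes
[6] T + U = 12 + 14 = 26  yes
[7] W = 5 is in {1, 7, 5}  yes
[8] S + V = 8 + 17 = 25; 25 ≥ 23  yes

None — every constraint holds.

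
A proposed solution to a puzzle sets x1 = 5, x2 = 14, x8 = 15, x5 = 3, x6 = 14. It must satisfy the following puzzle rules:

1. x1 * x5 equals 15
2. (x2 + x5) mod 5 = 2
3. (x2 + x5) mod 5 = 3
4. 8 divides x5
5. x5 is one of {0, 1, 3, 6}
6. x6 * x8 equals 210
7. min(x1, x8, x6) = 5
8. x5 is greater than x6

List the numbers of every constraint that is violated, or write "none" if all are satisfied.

1. x1 * x5 = 5 * 3 = 15 — holds.
2. x2 + x5 = 17; 17 mod 5 = 2 — holds.
3. x2 + x5 = 17; 17 mod 5 = 2, not 3 — fails.
4. 3 = 8*0 + 3, so 8 does not divide 3 — fails.
5. x5 = 3 is in {0, 1, 3, 6} — holds.
6. x6 * x8 = 14 * 15 = 210 — holds.
7. min(5, 15, 14) = 5 — holds.
8. x5 = 3, x6 = 14; 3 ≤ 14 (want >) — fails.

No — constraints 3, 4, 8 are not satisfied.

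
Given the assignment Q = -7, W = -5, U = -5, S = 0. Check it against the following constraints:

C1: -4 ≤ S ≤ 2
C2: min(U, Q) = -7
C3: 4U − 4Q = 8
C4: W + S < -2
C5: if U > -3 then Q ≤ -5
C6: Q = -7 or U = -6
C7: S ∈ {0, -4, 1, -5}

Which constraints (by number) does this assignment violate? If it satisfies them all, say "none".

No violations.

C1: S = 0 lies in [-4, 2] — holds.
C2: min(-5, -7) = -7 — holds.
C3: 4U − 4Q = 4(-5) − 4(-7) = 8 — holds.
C4: W + S = -5 + 0 = -5; -5 < -2 — holds.
C5: U = -5, not > -3; antecedent false, conditional vacuously true — holds.
C6: Q = -7 = -7 (first disjunct) — holds.
C7: S = 0 is in {0, -4, 1, -5} — holds.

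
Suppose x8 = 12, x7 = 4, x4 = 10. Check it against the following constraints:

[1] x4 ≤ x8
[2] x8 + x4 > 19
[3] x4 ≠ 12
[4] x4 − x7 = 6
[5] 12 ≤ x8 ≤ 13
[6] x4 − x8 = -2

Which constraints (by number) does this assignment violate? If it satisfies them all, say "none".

[1] x4 = 10, x8 = 12; 10 ≤ 12 — holds.
[2] x8 + x4 = 12 + 10 = 22; 22 > 19 — holds.
[3] x4 = 10, and 10 ≠ 12 — holds.
[4] x4 − x7 = 10 − 4 = 6 — holds.
[5] x8 = 12 lies in [12, 13] — holds.
[6] x4 − x8 = 10 − 12 = -2 — holds.

Yes — all constraints hold.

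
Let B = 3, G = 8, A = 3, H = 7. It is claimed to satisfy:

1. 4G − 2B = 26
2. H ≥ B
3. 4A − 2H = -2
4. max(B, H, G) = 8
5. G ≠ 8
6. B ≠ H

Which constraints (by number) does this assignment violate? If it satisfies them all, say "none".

Violated: 5.

1. 4G − 2B = 4(8) − 2(3) = 26  ✔
2. H = 7, B = 3; 7 ≥ 3  ✔
3. 4A − 2H = 4(3) − 2(7) = -2  ✔
4. max(3, 7, 8) = 8  ✔
5. G = 8, but 8 is required to differ  ✘
6. B = 3, H = 7; distinct  ✔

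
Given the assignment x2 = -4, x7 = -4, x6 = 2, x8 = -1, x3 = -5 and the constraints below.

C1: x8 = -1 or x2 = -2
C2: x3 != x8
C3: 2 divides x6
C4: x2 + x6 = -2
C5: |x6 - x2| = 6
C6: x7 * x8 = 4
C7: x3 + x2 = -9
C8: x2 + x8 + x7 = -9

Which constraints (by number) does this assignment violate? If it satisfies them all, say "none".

All constraints are satisfied.

C1: x8 = -1 = -1 (first disjunct)  holds
C2: x3 = -5, x8 = -1; distinct  holds
C3: 2 / 2 = 1, so 2 divides 2  holds
C4: x2 + x6 = -4 + 2 = -2  holds
C5: |2 - (-4)| = 6  holds
C6: x7 * x8 = -4 * (-1) = 4  holds
C7: x3 + x2 = -5 + (-4) = -9  holds
C8: x2 + x8 + x7 = -4 + (-1) + (-4) = -9  holds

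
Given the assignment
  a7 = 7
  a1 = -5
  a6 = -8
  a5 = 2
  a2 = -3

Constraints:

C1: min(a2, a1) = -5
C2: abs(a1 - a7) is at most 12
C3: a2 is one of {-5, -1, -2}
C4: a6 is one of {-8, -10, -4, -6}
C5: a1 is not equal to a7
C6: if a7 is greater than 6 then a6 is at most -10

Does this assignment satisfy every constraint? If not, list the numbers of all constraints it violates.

Constraints 3 and 6 are violated.

C1: min(-3, -5) = -5  true
C2: abs(-5 - 7) = 12; 12 ≤ 12  true
C3: a2 = -3 is not in {-5, -1, -2}  false
C4: a6 = -8 is in {-8, -10, -4, -6}  true
C5: a1 = -5, a7 = 7; distinct  true
C6: a7 = 7 > 6, so we need a6 ≤ -10; but a6 = -8 > -10  false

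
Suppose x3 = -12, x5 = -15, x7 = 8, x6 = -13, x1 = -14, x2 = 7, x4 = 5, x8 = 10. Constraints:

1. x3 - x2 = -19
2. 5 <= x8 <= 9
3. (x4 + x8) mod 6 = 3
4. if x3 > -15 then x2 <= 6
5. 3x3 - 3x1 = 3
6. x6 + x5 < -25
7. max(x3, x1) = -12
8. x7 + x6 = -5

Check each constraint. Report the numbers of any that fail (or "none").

Constraints 2, 4, and 5 do not hold.

1. x3 - x2 = -12 - 7 = -19 — holds.
2. x8 = 10 is outside [5, 9] — fails.
3. x4 + x8 = 15; 15 mod 6 = 3 — holds.
4. x3 = -12 > -15, so we need x2 ≤ 6; but x2 = 7 > 6 — fails.
5. 3x3 - 3x1 = 3(-12) - 3(-14) = 6, not 3 — fails.
6. x6 + x5 = -13 + (-15) = -28; -28 < -25 — holds.
7. max(-12, -14) = -12 — holds.
8. x7 + x6 = 8 + (-13) = -5 — holds.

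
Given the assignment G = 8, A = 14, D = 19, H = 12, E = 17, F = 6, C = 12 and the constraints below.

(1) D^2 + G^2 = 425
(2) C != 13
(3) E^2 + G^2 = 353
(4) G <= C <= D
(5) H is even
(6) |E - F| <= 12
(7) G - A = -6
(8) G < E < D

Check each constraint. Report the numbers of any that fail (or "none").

No violations.

(1) D^2 + G^2 = 19^2 + 8^2 = 361 + 64 = 425 — holds.
(2) C = 12, and 12 ≠ 13 — holds.
(3) E^2 + G^2 = 17^2 + 8^2 = 289 + 64 = 353 — holds.
(4) values 8 <= 12 <= 19 — holds.
(5) H = 12 is even — holds.
(6) |17 - 6| = 11; 11 ≤ 12 — holds.
(7) G - A = 8 - 14 = -6 — holds.
(8) values 8 < 17 < 19 — holds.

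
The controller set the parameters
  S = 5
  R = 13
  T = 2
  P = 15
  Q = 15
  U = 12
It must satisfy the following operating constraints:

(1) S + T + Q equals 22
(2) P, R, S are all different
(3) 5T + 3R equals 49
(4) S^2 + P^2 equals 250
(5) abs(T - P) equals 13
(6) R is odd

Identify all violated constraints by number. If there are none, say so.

All constraints are satisfied.

(1) S + T + Q = 5 + 2 + 15 = 22  ✓
(2) values 15, 13, 5 are pairwise distinct  ✓
(3) 5T + 3R = 5(2) + 3(13) = 49  ✓
(4) S^2 + P^2 = 5^2 + 15^2 = 25 + 225 = 250  ✓
(5) abs(2 - 15) = 13  ✓
(6) R = 13 is odd  ✓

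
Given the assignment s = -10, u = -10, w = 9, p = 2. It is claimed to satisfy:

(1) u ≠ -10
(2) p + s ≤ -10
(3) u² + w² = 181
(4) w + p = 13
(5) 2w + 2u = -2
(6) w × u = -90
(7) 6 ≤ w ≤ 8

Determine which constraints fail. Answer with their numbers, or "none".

Constraints 1, 2, 4, and 7 do not hold.

(1) u = -10, but -10 is required to differ  FAIL
(2) p + s = 2 + (-10) = -8; -8 > -10, bound -10 not met  FAIL
(3) u² + w² = (-10)² + 9² = 100 + 81 = 181  OK
(4) w + p = 9 + 2 = 11, not 13  FAIL
(5) 2w + 2u = 2(9) + 2(-10) = -2  OK
(6) w × u = 9 × (-10) = -90  OK
(7) w = 9 is outside [6, 8]  FAIL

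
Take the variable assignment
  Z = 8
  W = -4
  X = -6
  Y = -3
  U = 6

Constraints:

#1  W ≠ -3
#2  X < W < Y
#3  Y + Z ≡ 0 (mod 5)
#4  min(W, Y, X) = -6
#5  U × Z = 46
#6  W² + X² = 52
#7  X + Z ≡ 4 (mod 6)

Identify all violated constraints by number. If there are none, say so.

#1 W = -4, and -4 ≠ -3 — holds.
#2 values -6 < -4 < -3 — holds.
#3 Y + Z = 5; 5 mod 5 = 0 — holds.
#4 min(-4, -3, -6) = -6 — holds.
#5 U × Z = 6 × 8 = 48, not 46 — does not hold.
#6 W² + X² = (-4)² + (-6)² = 16 + 36 = 52 — holds.
#7 X + Z = 2; 2 mod 6 = 2, not 4 — does not hold.

No — constraints 5 and 7 are not satisfied.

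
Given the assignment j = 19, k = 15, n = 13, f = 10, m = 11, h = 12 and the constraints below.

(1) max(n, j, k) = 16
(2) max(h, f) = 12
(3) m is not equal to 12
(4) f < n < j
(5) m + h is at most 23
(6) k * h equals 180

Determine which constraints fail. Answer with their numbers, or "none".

(1) max(13, 19, 15) = 19, not 16 — fails.
(2) max(12, 10) = 12 — holds.
(3) m = 11, and 11 ≠ 12 — holds.
(4) values 10 < 13 < 19 — holds.
(5) m + h = 11 + 12 = 23; 23 ≤ 23 — holds.
(6) k * h = 15 * 12 = 180 — holds.

The assignment fails constraint 1.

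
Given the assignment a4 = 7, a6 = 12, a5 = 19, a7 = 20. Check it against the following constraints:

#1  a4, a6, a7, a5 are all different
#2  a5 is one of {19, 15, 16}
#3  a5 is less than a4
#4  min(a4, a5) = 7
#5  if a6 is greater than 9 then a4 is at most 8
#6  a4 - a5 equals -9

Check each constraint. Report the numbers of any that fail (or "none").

#1 values 7, 12, 20, 19 are pairwise distinct — satisfied.
#2 a5 = 19 is in {19, 15, 16} — satisfied.
#3 a5 = 19, a4 = 7; 19 ≥ 7 (want <) — violated.
#4 min(7, 19) = 7 — satisfied.
#5 a6 = 12 > 9, so we need a4 ≤ 8; a4 = 7 ≤ 8 — satisfied.
#6 a4 - a5 = 7 - 19 = -12, not -9 — violated.

Constraints 3 and 6 do not hold.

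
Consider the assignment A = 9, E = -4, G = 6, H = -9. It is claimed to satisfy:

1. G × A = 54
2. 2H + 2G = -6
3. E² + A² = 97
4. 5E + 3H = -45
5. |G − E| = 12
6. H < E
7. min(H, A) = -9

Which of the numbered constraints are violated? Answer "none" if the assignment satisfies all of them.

No — constraints 4 and 5 are not satisfied.

1. G × A = 6 × 9 = 54 — holds.
2. 2H + 2G = 2(-9) + 2(6) = -6 — holds.
3. E² + A² = (-4)² + 9² = 16 + 81 = 97 — holds.
4. 5E + 3H = 5(-4) + 3(-9) = -47, not -45 — fails.
5. |6 − (-4)| = 10, not 12 — fails.
6. H = -9, E = -4; -9 < -4 — holds.
7. min(-9, 9) = -9 — holds.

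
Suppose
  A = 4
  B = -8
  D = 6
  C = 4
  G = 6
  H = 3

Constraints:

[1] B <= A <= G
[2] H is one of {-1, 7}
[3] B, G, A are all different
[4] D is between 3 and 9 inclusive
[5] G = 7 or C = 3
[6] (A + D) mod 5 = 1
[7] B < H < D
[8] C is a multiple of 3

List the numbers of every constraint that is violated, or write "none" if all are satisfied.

[1] values -8 <= 4 <= 6  OK
[2] H = 3 is not in {-1, 7}  FAIL
[3] values -8, 6, 4 are pairwise distinct  OK
[4] D = 6 lies in [3, 9]  OK
[5] G = 6 ≠ 7 and C = 4 ≠ 3; both disjuncts false  FAIL
[6] A + D = 10; 10 mod 5 = 0, not 1  FAIL
[7] values -8 < 3 < 6  OK
[8] 4 = 3*1 + 1, so 3 does not divide 4  FAIL

Constraints 2, 5, 6, 8 are violated.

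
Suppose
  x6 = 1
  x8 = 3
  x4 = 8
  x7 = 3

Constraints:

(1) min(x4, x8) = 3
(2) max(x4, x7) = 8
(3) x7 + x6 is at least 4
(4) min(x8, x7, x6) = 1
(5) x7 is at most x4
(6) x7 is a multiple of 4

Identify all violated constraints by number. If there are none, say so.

Violated: 6.

(1) min(8, 3) = 3 — OK.
(2) max(8, 3) = 8 — OK.
(3) x7 + x6 = 3 + 1 = 4; 4 ≥ 4 — OK.
(4) min(3, 3, 1) = 1 — OK.
(5) x7 = 3, x4 = 8; 3 ≤ 8 — OK.
(6) 3 = 4*0 + 3, so 4 does not divide 3 — violated.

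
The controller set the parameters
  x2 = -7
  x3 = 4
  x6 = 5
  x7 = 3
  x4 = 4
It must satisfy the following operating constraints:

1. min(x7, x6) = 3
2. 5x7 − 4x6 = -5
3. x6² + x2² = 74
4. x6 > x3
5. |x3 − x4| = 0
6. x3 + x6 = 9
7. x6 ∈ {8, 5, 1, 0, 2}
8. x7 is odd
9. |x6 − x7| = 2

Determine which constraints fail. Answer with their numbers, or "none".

1. min(3, 5) = 3 — OK.
2. 5x7 − 4x6 = 5(3) − 4(5) = -5 — OK.
3. x6² + x2² = 5² + (-7)² = 25 + 49 = 74 — OK.
4. x6 = 5, x3 = 4; 5 > 4 — OK.
5. |4 − 4| = 0 — OK.
6. x3 + x6 = 4 + 5 = 9 — OK.
7. x6 = 5 is in {8, 5, 1, 0, 2} — OK.
8. x7 = 3 is odd — OK.
9. |5 − 3| = 2 — OK.

None — every constraint holds.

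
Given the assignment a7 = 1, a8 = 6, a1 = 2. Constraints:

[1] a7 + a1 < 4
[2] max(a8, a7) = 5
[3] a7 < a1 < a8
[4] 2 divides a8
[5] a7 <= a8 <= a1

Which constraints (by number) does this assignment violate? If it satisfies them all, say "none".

Constraints 2, 5 are violated.

[1] a7 + a1 = 1 + 2 = 3; 3 < 4 — holds.
[2] max(6, 1) = 6, not 5 — does not hold.
[3] values 1 < 2 < 6 — holds.
[4] 6 / 2 = 3, so 2 divides 6 — holds.
[5] values 1, 6, 2; a8 = 6 is not <= a1 = 2 — does not hold.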